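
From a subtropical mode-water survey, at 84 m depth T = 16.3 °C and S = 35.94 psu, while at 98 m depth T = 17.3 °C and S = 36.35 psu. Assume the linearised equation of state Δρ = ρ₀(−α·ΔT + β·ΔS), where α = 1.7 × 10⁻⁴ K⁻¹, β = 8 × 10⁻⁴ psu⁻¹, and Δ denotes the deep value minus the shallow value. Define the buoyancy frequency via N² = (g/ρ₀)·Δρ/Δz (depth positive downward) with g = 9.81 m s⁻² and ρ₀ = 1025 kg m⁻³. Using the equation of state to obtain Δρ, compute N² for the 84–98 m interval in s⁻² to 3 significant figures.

1.11 × 10⁻⁴ s⁻²

ΔT = +1.0 K, ΔS = +0.41 psu (deep − shallow).
Δρ/ρ₀ = −αΔT + βΔS = -1.70 × 10⁻⁴ + 3.28 × 10⁻⁴ = 1.58 × 10⁻⁴, so Δρ ≈ 0.1619 kg m⁻³.
N² = (g/ρ₀)·Δρ/Δz = g·(Δρ/ρ₀)/Δz = 9.81 × 1.58 × 10⁻⁴ / 14 = 1.1071 × 10⁻⁴ s⁻² ≈ 1.11 × 10⁻⁴ s⁻².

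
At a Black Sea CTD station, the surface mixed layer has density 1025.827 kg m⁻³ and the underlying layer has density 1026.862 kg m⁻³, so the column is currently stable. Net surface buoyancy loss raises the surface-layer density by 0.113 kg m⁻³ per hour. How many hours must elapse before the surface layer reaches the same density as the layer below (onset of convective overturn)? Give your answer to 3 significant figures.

Density deficit of the surface layer: 1026.862 − 1025.827 = 1.035 kg m⁻³.
Required change = 1.035 / 0.113 = 9.16 hours.

9.16 hours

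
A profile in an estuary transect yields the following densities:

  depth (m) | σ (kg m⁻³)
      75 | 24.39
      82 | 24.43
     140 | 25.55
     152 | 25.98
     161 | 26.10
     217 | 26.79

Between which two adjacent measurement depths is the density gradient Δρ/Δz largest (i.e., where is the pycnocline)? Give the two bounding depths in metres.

Compute the density gradient over each adjacent pair:
  75–82 m: Δρ/Δz = 0.04/7 = 5.7 × 10⁻³ kg m⁻⁴
  82–140 m: Δρ/Δz = 1.12/58 = 0.019 kg m⁻⁴
  140–152 m: Δρ/Δz = 0.43/12 = 0.036 kg m⁻⁴
  152–161 m: Δρ/Δz = 0.12/9 = 0.013 kg m⁻⁴
  161–217 m: Δρ/Δz = 0.69/56 = 0.012 kg m⁻⁴
The largest gradient is in the 140–152 m interval — the pycnocline.

140–152 m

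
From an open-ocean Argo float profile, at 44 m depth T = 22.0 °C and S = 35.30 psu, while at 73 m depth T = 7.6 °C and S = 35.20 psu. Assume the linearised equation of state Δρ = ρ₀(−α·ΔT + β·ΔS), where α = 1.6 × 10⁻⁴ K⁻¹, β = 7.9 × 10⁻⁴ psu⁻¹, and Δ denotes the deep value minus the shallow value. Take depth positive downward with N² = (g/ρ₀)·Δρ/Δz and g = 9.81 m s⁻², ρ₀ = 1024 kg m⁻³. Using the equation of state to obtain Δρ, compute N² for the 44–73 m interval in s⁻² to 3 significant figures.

ΔT = -14.4 K, ΔS = -0.10 psu (deep − shallow).
Δρ/ρ₀ = −αΔT + βΔS = 2.304 × 10⁻³ − 7.90 × 10⁻⁵ = 2.225 × 10⁻³, so Δρ ≈ 2.278 kg m⁻³.
N² = (g/ρ₀)·Δρ/Δz = g·(Δρ/ρ₀)/Δz = 9.81 × 2.225 × 10⁻³ / 29 = 7.5266 × 10⁻⁴ s⁻² ≈ 7.53 × 10⁻⁴ s⁻².

7.53 × 10⁻⁴ s⁻²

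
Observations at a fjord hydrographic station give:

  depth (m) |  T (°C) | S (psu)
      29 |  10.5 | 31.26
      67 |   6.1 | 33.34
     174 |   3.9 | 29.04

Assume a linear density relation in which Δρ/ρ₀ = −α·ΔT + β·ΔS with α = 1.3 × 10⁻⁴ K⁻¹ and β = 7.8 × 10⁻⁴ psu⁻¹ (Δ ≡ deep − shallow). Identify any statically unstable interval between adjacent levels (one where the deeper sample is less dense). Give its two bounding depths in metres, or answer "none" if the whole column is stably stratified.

67–174 m

Evaluate Δρ/ρ₀ = −αΔT + βΔS across each adjacent pair:
  29–67 m: −αΔT+βΔS = −(1.3 × 10⁻⁴)(-4.4)+(7.8 × 10⁻⁴)(+2.08) = 2.2 × 10⁻³ → stable
  67–174 m: −αΔT+βΔS = −(1.3 × 10⁻⁴)(-2.2)+(7.8 × 10⁻⁴)(-4.30) = -3.1 × 10⁻³ → UNSTABLE
The 67–174 m interval has Δρ < 0: lighter water underlies denser water.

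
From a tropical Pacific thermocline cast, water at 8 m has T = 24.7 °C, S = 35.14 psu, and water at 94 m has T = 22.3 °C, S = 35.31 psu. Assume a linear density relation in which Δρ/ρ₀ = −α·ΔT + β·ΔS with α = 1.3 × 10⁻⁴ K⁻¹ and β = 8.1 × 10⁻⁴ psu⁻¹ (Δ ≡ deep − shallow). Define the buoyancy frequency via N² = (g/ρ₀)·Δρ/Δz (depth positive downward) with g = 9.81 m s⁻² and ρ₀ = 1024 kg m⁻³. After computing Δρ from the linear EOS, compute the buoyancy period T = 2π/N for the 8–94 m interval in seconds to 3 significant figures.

877 s

ΔT = -2.4 K, ΔS = +0.17 psu (deep − shallow).
Δρ/ρ₀ = −αΔT + βΔS = 3.12 × 10⁻⁴ + 1.377 × 10⁻⁴ = 4.497 × 10⁻⁴, so Δρ ≈ 0.4605 kg m⁻³.
N² = (g/ρ₀)·Δρ/Δz = g·(Δρ/ρ₀)/Δz = 9.81 × 4.497 × 10⁻⁴ / 86 = 5.1297 × 10⁻⁵ s⁻².
N = √(5.1297 × 10⁻⁵) = 7.1622 × 10⁻³ rad s⁻¹ → T = 2π/N = 877.27 s ≈ 877 s.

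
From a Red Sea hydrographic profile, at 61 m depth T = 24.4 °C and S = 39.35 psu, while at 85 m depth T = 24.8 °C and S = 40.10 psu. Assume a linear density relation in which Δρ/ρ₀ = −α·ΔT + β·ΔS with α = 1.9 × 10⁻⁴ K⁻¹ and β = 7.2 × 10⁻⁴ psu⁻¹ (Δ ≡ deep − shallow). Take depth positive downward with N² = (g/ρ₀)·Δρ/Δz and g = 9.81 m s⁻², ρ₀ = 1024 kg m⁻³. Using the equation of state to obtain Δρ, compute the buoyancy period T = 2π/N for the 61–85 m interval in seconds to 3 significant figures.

ΔT = +0.4 K, ΔS = +0.75 psu (deep − shallow).
Δρ/ρ₀ = −αΔT + βΔS = -7.60 × 10⁻⁵ + 5.40 × 10⁻⁴ = 4.64 × 10⁻⁴, so Δρ ≈ 0.4751 kg m⁻³.
N² = (g/ρ₀)·Δρ/Δz = g·(Δρ/ρ₀)/Δz = 9.81 × 4.64 × 10⁻⁴ / 24 = 1.8966 × 10⁻⁴ s⁻².
N = √(1.8966 × 10⁻⁴) = 0.013772 rad s⁻¹ → T = 2π/N = 456.23 s ≈ 456 s.

456 s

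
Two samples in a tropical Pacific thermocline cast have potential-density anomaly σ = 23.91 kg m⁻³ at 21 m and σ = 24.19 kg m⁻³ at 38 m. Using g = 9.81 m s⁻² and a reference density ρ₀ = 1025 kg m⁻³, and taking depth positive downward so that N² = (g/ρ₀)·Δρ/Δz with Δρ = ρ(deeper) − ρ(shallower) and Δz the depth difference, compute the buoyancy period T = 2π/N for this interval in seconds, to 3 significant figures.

Δρ = 1024.19 − 1023.91 = 0.28 kg m⁻³ over Δz = 38 − 21 = 17 m.
N² = (9.81/1025) × (0.28/17) = 1.5764 × 10⁻⁴ s⁻².
N = √(1.5764 × 10⁻⁴) = 0.012555 rad s⁻¹, so T = 2π/N = 500.45 s ≈ 500 s.
Since Δρ > 0 the layer is stably stratified.

500 s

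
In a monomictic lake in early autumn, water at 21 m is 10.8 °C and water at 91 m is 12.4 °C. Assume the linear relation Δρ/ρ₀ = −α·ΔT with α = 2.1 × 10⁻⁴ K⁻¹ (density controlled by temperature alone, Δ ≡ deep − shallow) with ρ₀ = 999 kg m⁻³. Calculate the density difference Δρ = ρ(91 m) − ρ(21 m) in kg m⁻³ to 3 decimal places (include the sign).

ΔT = +1.6 K, Δρ/ρ₀ = −αΔT = -3.36 × 10⁻⁴.
Δρ = 999 × (-3.36 × 10⁻⁴) = -0.336 kg m⁻³.
Negative Δρ: lighter below, statically unstable.

-0.336 kg m⁻³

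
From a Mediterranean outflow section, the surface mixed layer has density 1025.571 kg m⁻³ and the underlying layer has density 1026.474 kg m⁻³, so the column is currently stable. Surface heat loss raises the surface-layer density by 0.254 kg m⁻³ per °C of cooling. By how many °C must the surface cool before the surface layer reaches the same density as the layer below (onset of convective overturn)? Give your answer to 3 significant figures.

Density deficit of the surface layer: 1026.474 − 1025.571 = 0.903 kg m⁻³.
Required change = 0.903 / 0.254 = 3.56 °C.

3.56 °C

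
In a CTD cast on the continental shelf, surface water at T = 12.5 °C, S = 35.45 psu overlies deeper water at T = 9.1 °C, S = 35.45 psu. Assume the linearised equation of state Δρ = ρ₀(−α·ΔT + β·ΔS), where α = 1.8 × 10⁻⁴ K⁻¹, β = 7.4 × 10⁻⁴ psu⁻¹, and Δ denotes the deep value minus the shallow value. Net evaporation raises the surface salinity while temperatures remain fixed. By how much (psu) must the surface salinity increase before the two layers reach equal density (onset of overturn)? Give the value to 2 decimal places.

0.83 psu

Neutral buoyancy requires −α(T_deep − T_surf) + β(S_deep − S_surf′) = 0.
S_surf′ = S_deep − (α/β)·ΔT = 35.45 − (1.8 × 10⁻⁴/7.4 × 10⁻⁴)·(-3.4) = 36.2770 psu.
Increase required: 36.2770 − 35.45 = 0.8270 psu.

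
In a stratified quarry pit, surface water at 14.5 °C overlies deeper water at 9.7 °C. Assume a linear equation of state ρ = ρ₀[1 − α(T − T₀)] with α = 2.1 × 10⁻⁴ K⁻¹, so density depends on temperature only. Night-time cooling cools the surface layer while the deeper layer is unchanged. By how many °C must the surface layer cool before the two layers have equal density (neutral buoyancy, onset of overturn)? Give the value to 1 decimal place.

4.8 °C

With temperature the only control, equal density requires T_surf′ = T_deep.
T_surf′ = 9.7 °C.
Cooling required: 14.5 − 9.7 = 4.8 °C.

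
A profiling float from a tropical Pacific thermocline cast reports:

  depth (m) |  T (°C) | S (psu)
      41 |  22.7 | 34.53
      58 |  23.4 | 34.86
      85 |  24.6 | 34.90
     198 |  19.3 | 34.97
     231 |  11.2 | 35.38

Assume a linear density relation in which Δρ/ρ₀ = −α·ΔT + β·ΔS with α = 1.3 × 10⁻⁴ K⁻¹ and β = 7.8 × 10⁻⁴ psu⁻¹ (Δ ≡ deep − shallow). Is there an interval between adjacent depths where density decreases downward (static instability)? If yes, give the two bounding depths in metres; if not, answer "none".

58–85 m

Evaluate Δρ/ρ₀ = −αΔT + βΔS across each adjacent pair:
  41–58 m: −αΔT+βΔS = −(1.3 × 10⁻⁴)(+0.7)+(7.8 × 10⁻⁴)(+0.33) = 1.7 × 10⁻⁴ → stable
  58–85 m: −αΔT+βΔS = −(1.3 × 10⁻⁴)(+1.2)+(7.8 × 10⁻⁴)(+0.04) = -1.2 × 10⁻⁴ → UNSTABLE
  85–198 m: −αΔT+βΔS = −(1.3 × 10⁻⁴)(-5.3)+(7.8 × 10⁻⁴)(+0.07) = 7.4 × 10⁻⁴ → stable
  198–231 m: −αΔT+βΔS = −(1.3 × 10⁻⁴)(-8.1)+(7.8 × 10⁻⁴)(+0.41) = 1.4 × 10⁻³ → stable
The 58–85 m interval has Δρ < 0: lighter water underlies denser water.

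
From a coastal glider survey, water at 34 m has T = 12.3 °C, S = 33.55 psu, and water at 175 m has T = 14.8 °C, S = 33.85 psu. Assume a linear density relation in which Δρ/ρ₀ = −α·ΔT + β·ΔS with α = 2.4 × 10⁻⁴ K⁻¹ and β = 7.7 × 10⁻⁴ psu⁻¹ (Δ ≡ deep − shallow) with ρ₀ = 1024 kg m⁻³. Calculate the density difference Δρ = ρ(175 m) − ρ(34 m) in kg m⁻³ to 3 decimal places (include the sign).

-0.378 kg m⁻³

ΔT = +2.5 K, ΔS = +0.30 psu (deep − shallow).
Δρ/ρ₀ = −(2.4 × 10⁻⁴)(+2.5) + (7.7 × 10⁻⁴)(+0.30) = -3.69 × 10⁻⁴.
Δρ = 1024 × (-3.69 × 10⁻⁴) = -0.378 kg m⁻³.
Negative Δρ: lighter below, statically unstable.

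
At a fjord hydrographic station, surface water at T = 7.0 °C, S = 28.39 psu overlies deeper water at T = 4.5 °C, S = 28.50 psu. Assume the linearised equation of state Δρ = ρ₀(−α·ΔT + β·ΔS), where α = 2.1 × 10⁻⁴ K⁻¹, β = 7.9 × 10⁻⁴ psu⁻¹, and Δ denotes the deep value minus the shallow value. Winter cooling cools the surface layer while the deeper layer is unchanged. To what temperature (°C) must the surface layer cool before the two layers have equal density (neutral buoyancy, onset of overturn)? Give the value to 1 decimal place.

4.1 °C

Neutral buoyancy requires Δρ = 0, i.e. −α(T_deep − T_surf′) + β(S_deep − S_surf) = 0.
T_surf′ = T_deep − (β/α)·ΔS = 4.5 − (7.9 × 10⁻⁴/2.1 × 10⁻⁴)·(+0.11) = 4.086 °C.
Cooling required: 7.0 − (4.086) = 2.914 °C.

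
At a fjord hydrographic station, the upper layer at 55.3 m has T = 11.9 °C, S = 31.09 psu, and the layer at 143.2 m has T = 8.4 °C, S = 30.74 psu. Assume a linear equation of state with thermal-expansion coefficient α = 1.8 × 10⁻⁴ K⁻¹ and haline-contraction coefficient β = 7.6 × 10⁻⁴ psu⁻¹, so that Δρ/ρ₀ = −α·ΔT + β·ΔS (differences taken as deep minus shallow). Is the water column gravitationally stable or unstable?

ΔT = 8.4 − 11.9 = -3.5 K and ΔS = 30.74 − 31.09 = -0.35 psu (deep − shallow).
−αΔT = 6.30 × 10⁻⁴; βΔS = -2.66 × 10⁻⁴; sum Δρ/ρ₀ = 3.64 × 10⁻⁴.
Δρ/ρ₀ > 0, so Δρ > 0: deeper water is denser → statically stable.

stable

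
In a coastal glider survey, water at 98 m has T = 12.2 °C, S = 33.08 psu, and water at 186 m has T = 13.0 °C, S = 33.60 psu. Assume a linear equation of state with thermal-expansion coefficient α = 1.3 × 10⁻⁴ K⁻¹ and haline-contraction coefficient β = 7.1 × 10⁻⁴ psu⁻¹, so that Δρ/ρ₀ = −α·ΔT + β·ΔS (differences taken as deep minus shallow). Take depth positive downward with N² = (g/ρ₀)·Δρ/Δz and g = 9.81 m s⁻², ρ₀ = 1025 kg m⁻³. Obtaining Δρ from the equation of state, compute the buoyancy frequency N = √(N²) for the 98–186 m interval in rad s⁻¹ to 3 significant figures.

5.44 × 10⁻³ rad s⁻¹

ΔT = +0.8 K, ΔS = +0.52 psu (deep − shallow).
Δρ/ρ₀ = −αΔT + βΔS = -1.04 × 10⁻⁴ + 3.692 × 10⁻⁴ = 2.652 × 10⁻⁴, so Δρ ≈ 0.2718 kg m⁻³.
N² = (g/ρ₀)·Δρ/Δz = g·(Δρ/ρ₀)/Δz = 9.81 × 2.652 × 10⁻⁴ / 88 = 2.9564 × 10⁻⁵ s⁻².
N = √(2.9564 × 10⁻⁵) = 5.4373 × 10⁻³ rad s⁻¹ ≈ 5.44 × 10⁻³ rad s⁻¹.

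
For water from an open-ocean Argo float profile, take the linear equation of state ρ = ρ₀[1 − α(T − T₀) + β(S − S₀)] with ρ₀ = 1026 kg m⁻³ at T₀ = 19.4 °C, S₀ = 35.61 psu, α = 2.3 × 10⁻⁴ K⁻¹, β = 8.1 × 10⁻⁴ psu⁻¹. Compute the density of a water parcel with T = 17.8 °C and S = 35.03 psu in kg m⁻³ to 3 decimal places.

T − T₀ = -1.6 K, S − S₀ = -0.58 psu.
Bracket = 1 − α·(-1.6) + β·(-0.58) = 1 + (-1.018 × 10⁻⁴) = 0.9998982.
ρ = 1026 × 0.9998982 = 1025.896 kg m⁻³.

1025.896 kg m⁻³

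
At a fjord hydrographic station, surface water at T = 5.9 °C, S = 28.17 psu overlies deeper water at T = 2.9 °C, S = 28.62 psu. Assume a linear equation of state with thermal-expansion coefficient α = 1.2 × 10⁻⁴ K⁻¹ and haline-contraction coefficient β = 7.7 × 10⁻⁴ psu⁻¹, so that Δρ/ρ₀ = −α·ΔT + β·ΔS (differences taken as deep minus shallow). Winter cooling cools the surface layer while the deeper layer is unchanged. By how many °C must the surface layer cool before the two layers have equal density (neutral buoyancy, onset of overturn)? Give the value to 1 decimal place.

Neutral buoyancy requires Δρ = 0, i.e. −α(T_deep − T_surf′) + β(S_deep − S_surf) = 0.
T_surf′ = T_deep − (β/α)·ΔS = 2.9 − (7.7 × 10⁻⁴/1.2 × 10⁻⁴)·(+0.45) = 0.013 °C.
Cooling required: 5.9 − (0.013) = 5.887 °C.

5.9 °C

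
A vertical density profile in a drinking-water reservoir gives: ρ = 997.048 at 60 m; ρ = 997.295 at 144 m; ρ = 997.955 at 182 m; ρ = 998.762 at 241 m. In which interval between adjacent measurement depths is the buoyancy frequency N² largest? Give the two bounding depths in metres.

Compute the density gradient over each adjacent pair:
  60–144 m: Δρ/Δz = 0.247/84 = 2.9 × 10⁻³ kg m⁻⁴
  144–182 m: Δρ/Δz = 0.660/38 = 0.017 kg m⁻⁴
  182–241 m: Δρ/Δz = 0.807/59 = 0.014 kg m⁻⁴
The largest gradient is in the 144–182 m interval — the pycnocline.

144–182 m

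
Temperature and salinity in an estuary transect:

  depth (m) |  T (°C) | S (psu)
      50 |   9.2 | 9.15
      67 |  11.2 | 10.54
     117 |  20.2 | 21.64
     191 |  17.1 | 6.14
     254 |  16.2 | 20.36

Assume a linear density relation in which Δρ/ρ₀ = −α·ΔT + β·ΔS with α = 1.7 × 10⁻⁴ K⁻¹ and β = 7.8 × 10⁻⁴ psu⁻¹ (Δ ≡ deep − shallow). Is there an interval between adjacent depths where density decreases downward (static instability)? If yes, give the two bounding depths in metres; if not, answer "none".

117–191 m

Evaluate Δρ/ρ₀ = −αΔT + βΔS across each adjacent pair:
  50–67 m: −αΔT+βΔS = −(1.7 × 10⁻⁴)(+2.0)+(7.8 × 10⁻⁴)(+1.39) = 7.4 × 10⁻⁴ → stable
  67–117 m: −αΔT+βΔS = −(1.7 × 10⁻⁴)(+9.0)+(7.8 × 10⁻⁴)(+11.10) = 7.1 × 10⁻³ → stable
  117–191 m: −αΔT+βΔS = −(1.7 × 10⁻⁴)(-3.1)+(7.8 × 10⁻⁴)(-15.50) = -0.012 → UNSTABLE
  191–254 m: −αΔT+βΔS = −(1.7 × 10⁻⁴)(-0.9)+(7.8 × 10⁻⁴)(+14.22) = 0.011 → stable
The 117–191 m interval has Δρ < 0: lighter water underlies denser water.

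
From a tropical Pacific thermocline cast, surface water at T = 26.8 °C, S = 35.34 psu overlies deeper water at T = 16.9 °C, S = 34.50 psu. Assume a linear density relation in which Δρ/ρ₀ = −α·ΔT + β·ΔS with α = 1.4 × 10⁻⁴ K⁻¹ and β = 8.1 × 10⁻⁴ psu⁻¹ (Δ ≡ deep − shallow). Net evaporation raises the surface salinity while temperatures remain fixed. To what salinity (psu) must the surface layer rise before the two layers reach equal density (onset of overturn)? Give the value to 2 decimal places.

Neutral buoyancy requires −α(T_deep − T_surf) + β(S_deep − S_surf′) = 0.
S_surf′ = S_deep − (α/β)·ΔT = 34.50 − (1.4 × 10⁻⁴/8.1 × 10⁻⁴)·(-9.9) = 36.2111 psu.
Increase required: 36.2111 − 35.34 = 0.8711 psu.

36.21 psu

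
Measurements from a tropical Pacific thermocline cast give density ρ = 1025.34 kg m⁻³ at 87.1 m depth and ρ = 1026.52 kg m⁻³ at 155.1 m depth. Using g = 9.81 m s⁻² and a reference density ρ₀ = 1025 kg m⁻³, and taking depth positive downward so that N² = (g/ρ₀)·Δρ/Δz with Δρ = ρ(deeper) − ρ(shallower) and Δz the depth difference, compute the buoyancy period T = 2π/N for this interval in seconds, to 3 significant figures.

488 s

Δρ = 1026.52 − 1025.34 = 1.18 kg m⁻³ over Δz = 155.1 − 87.1 = 68 m.
N² = (9.81/1025) × (1.18/68) = 1.6608 × 10⁻⁴ s⁻².
N = √(1.6608 × 10⁻⁴) = 0.012887 rad s⁻¹, so T = 2π/N = 487.56 s ≈ 488 s.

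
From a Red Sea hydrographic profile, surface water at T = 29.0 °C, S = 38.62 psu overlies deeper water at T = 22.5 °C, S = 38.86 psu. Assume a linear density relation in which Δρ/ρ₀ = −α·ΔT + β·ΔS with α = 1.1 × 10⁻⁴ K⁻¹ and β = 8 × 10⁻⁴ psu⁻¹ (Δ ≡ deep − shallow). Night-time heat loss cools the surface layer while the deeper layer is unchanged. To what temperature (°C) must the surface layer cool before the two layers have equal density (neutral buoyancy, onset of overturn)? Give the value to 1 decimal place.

20.8 °C

Neutral buoyancy requires Δρ = 0, i.e. −α(T_deep − T_surf′) + β(S_deep − S_surf) = 0.
T_surf′ = T_deep − (β/α)·ΔS = 22.5 − (8 × 10⁻⁴/1.1 × 10⁻⁴)·(+0.24) = 20.755 °C.
Cooling required: 29.0 − (20.755) = 8.245 °C.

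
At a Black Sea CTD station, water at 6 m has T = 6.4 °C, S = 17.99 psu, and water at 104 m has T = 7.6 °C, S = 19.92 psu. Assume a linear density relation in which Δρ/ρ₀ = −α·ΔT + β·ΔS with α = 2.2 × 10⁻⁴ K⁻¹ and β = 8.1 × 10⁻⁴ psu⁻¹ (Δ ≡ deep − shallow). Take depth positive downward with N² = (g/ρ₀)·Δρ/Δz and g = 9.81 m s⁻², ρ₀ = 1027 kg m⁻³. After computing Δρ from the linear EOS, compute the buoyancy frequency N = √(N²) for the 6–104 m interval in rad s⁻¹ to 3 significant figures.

0.0114 rad s⁻¹

ΔT = +1.2 K, ΔS = +1.93 psu (deep − shallow).
Δρ/ρ₀ = −αΔT + βΔS = -2.64 × 10⁻⁴ + 1.5633 × 10⁻³ = 1.2993 × 10⁻³, so Δρ ≈ 1.334 kg m⁻³.
N² = (g/ρ₀)·Δρ/Δz = g·(Δρ/ρ₀)/Δz = 9.81 × 1.2993 × 10⁻³ / 98 = 1.3006 × 10⁻⁴ s⁻².
N = √(1.3006 × 10⁻⁴) = 0.011404 rad s⁻¹ ≈ 0.0114 rad s⁻¹.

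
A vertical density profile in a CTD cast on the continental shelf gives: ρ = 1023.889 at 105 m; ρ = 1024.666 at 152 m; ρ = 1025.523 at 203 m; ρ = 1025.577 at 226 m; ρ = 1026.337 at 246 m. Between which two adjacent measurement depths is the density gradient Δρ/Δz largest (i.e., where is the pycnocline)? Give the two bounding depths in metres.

226–246 m

Compute the density gradient over each adjacent pair:
  105–152 m: Δρ/Δz = 0.777/47 = 0.017 kg m⁻⁴
  152–203 m: Δρ/Δz = 0.857/51 = 0.017 kg m⁻⁴
  203–226 m: Δρ/Δz = 0.054/23 = 2.3 × 10⁻³ kg m⁻⁴
  226–246 m: Δρ/Δz = 0.760/20 = 0.038 kg m⁻⁴
The largest gradient is in the 226–246 m interval — the pycnocline.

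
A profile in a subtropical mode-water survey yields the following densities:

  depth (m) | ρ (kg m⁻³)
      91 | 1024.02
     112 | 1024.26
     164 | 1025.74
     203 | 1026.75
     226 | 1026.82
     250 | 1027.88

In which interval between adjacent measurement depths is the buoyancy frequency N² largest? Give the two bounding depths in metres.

Compute the density gradient over each adjacent pair:
  91–112 m: Δρ/Δz = 0.24/21 = 0.011 kg m⁻⁴
  112–164 m: Δρ/Δz = 1.48/52 = 0.028 kg m⁻⁴
  164–203 m: Δρ/Δz = 1.01/39 = 0.026 kg m⁻⁴
  203–226 m: Δρ/Δz = 0.07/23 = 3.0 × 10⁻³ kg m⁻⁴
  226–250 m: Δρ/Δz = 1.06/24 = 0.044 kg m⁻⁴
The largest gradient is in the 226–250 m interval — the pycnocline.

226–250 m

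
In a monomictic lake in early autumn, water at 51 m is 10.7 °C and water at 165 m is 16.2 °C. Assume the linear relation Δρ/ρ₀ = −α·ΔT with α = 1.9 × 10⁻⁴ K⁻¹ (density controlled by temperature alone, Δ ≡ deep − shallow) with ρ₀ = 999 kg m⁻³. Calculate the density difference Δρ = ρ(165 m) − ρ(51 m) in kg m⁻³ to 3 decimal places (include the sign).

-1.044 kg m⁻³

ΔT = +5.5 K, Δρ/ρ₀ = −αΔT = -1.045 × 10⁻³.
Δρ = 999 × (-1.045 × 10⁻³) = -1.044 kg m⁻³.
Negative Δρ: lighter below, statically unstable.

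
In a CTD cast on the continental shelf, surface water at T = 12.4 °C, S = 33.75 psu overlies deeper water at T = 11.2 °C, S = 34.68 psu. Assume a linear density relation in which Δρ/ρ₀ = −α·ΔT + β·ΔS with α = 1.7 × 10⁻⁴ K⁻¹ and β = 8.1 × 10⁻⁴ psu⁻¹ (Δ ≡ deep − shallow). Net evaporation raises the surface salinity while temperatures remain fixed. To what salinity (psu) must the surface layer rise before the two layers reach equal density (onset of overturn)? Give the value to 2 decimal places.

34.93 psu

Neutral buoyancy requires −α(T_deep − T_surf) + β(S_deep − S_surf′) = 0.
S_surf′ = S_deep − (α/β)·ΔT = 34.68 − (1.7 × 10⁻⁴/8.1 × 10⁻⁴)·(-1.2) = 34.9319 psu.
Increase required: 34.9319 − 33.75 = 1.1819 psu.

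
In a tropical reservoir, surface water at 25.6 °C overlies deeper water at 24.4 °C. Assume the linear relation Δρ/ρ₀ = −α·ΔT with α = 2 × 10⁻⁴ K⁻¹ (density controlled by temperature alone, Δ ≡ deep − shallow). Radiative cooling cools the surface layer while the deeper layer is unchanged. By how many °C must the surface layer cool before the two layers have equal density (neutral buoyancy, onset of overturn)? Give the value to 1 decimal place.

1.2 °C

With temperature the only control, equal density requires T_surf′ = T_deep.
T_surf′ = 24.4 °C.
Cooling required: 25.6 − 24.4 = 1.2 °C.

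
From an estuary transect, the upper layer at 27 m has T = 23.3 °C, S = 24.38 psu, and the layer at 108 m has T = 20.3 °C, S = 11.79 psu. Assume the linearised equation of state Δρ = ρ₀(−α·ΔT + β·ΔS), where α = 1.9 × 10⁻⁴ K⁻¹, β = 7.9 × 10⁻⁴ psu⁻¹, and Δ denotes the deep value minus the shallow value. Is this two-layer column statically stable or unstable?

unstable

ΔT = 20.3 − 23.3 = -3.0 K and ΔS = 11.79 − 24.38 = -12.59 psu (deep − shallow).
−αΔT = 5.70 × 10⁻⁴; βΔS = -9.9461 × 10⁻³; sum Δρ/ρ₀ = -9.3761 × 10⁻³.
Δρ/ρ₀ < 0, so Δρ < 0: deeper water is lighter → statically unstable; the column would overturn.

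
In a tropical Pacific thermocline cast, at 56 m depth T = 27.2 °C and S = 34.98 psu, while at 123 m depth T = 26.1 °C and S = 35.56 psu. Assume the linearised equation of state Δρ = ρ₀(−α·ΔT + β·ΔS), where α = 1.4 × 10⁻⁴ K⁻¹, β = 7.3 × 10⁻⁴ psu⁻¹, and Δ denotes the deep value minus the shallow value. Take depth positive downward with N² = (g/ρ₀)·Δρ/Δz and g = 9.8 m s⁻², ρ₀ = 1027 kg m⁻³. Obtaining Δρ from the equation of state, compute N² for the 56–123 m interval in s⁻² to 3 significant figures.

8.45 × 10⁻⁵ s⁻²

ΔT = -1.1 K, ΔS = +0.58 psu (deep − shallow).
Δρ/ρ₀ = −αΔT + βΔS = 1.54 × 10⁻⁴ + 4.234 × 10⁻⁴ = 5.774 × 10⁻⁴, so Δρ ≈ 0.5930 kg m⁻³.
N² = (g/ρ₀)·Δρ/Δz = g·(Δρ/ρ₀)/Δz = 9.8 × 5.774 × 10⁻⁴ / 67 = 8.4456 × 10⁻⁵ s⁻² ≈ 8.45 × 10⁻⁵ s⁻².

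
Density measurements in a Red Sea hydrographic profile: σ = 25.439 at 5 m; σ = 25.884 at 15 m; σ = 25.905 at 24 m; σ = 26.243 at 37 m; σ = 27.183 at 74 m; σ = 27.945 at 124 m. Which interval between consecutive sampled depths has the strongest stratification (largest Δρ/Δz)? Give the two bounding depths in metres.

5–15 m

Compute the density gradient over each adjacent pair:
  5–15 m: Δρ/Δz = 0.445/10 = 0.044 kg m⁻⁴
  15–24 m: Δρ/Δz = 0.021/9 = 2.3 × 10⁻³ kg m⁻⁴
  24–37 m: Δρ/Δz = 0.338/13 = 0.026 kg m⁻⁴
  37–74 m: Δρ/Δz = 0.940/37 = 0.025 kg m⁻⁴
  74–124 m: Δρ/Δz = 0.762/50 = 0.015 kg m⁻⁴
The largest gradient is in the 5–15 m interval — the pycnocline.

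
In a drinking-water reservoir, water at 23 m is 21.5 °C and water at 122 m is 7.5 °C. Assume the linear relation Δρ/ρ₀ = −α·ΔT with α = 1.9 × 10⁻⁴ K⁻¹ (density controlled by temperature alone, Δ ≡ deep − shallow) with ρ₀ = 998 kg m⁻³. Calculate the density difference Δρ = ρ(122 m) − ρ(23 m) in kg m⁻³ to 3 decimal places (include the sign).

ΔT = -14.0 K, Δρ/ρ₀ = −αΔT = 2.66 × 10⁻³.
Δρ = 998 × (2.66 × 10⁻³) = +2.655 kg m⁻³.
Positive Δρ: denser below, stable.

+2.655 kg m⁻³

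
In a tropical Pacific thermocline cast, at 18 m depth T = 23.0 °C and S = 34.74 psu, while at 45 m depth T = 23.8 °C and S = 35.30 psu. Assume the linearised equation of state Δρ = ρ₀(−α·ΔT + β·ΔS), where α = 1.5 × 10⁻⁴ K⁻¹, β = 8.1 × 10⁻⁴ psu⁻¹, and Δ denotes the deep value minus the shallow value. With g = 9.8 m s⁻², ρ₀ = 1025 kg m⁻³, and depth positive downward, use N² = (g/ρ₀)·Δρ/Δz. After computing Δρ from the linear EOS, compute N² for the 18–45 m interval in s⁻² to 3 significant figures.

1.21 × 10⁻⁴ s⁻²

ΔT = +0.8 K, ΔS = +0.56 psu (deep − shallow).
Δρ/ρ₀ = −αΔT + βΔS = -1.20 × 10⁻⁴ + 4.536 × 10⁻⁴ = 3.336 × 10⁻⁴, so Δρ ≈ 0.3419 kg m⁻³.
N² = (g/ρ₀)·Δρ/Δz = g·(Δρ/ρ₀)/Δz = 9.8 × 3.336 × 10⁻⁴ / 27 = 1.2108 × 10⁻⁴ s⁻² ≈ 1.21 × 10⁻⁴ s⁻².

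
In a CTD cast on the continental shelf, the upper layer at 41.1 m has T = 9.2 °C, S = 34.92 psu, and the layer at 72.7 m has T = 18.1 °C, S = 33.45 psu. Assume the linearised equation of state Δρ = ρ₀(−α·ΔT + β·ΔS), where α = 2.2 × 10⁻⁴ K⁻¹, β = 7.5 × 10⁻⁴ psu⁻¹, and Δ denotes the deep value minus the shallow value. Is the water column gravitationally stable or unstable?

unstable

ΔT = 18.1 − 9.2 = +8.9 K and ΔS = 33.45 − 34.92 = -1.47 psu (deep − shallow).
−αΔT = -1.958 × 10⁻³; βΔS = -1.1025 × 10⁻³; sum Δρ/ρ₀ = -3.0605 × 10⁻³.
Δρ/ρ₀ < 0, so Δρ < 0: deeper water is lighter → statically unstable; the column would overturn.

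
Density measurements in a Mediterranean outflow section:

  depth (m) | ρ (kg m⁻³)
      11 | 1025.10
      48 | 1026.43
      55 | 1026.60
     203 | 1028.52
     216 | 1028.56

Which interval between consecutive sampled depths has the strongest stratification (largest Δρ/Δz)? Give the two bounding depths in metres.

11–48 m

Compute the density gradient over each adjacent pair:
  11–48 m: Δρ/Δz = 1.33/37 = 0.036 kg m⁻⁴
  48–55 m: Δρ/Δz = 0.17/7 = 0.024 kg m⁻⁴
  55–203 m: Δρ/Δz = 1.92/148 = 0.013 kg m⁻⁴
  203–216 m: Δρ/Δz = 0.04/13 = 3.1 × 10⁻³ kg m⁻⁴
The largest gradient is in the 11–48 m interval — the pycnocline.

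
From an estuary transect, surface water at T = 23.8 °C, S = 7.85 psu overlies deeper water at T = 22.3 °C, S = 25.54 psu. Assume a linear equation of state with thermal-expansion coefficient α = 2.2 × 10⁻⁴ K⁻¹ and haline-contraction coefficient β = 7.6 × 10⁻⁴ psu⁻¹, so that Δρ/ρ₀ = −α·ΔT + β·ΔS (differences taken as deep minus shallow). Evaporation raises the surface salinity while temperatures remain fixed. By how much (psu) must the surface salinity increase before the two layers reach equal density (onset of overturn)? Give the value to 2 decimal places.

Neutral buoyancy requires −α(T_deep − T_surf) + β(S_deep − S_surf′) = 0.
S_surf′ = S_deep − (α/β)·ΔT = 25.54 − (2.2 × 10⁻⁴/7.6 × 10⁻⁴)·(-1.5) = 25.9742 psu.
Increase required: 25.9742 − 7.85 = 18.1242 psu.

18.12 psu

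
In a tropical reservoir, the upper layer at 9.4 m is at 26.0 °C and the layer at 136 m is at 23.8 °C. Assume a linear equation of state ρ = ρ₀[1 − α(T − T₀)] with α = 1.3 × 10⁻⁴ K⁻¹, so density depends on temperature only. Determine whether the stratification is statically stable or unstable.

stable

ΔT = 23.8 − 26.0 = -2.2 K, so Δρ/ρ₀ = −αΔT = 2.86 × 10⁻⁴.
Δρ/ρ₀ > 0, so Δρ > 0: deeper water is denser → statically stable.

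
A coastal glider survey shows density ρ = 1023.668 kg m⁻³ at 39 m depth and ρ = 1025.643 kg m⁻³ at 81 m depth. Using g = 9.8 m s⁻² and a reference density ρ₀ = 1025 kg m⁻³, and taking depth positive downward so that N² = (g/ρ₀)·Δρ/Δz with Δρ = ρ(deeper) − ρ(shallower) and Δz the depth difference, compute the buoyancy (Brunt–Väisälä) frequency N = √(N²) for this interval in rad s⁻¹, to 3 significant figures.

Δρ = 1025.643 − 1023.668 = 1.975 kg m⁻³ over Δz = 81 − 39 = 42 m.
N² = (9.8/1025) × (1.975/42) = 4.4959 × 10⁻⁴ s⁻².
N = √(4.4959 × 10⁻⁴) = 0.021204 rad s⁻¹ ≈ 0.0212 rad s⁻¹.

0.0212 rad s⁻¹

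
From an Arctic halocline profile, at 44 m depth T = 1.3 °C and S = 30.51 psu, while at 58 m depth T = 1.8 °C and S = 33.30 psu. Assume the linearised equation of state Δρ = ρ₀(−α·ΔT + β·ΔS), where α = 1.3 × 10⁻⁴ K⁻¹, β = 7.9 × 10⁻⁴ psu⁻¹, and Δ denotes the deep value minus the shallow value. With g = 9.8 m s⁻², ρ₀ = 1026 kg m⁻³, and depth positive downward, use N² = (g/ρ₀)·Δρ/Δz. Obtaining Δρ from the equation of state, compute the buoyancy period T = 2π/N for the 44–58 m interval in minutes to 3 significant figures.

ΔT = +0.5 K, ΔS = +2.79 psu (deep − shallow).
Δρ/ρ₀ = −αΔT + βΔS = -6.50 × 10⁻⁵ + 2.2041 × 10⁻³ = 2.1391 × 10⁻³, so Δρ ≈ 2.195 kg m⁻³.
N² = (g/ρ₀)·Δρ/Δz = g·(Δρ/ρ₀)/Δz = 9.8 × 2.1391 × 10⁻³ / 14 = 1.4974 × 10⁻³ s⁻².
N = √(1.4974 × 10⁻³) = 0.038696 rad s⁻¹ → T = 2π/N = 162.37 s = 2.7062 min ≈ 2.71 min.

2.71 min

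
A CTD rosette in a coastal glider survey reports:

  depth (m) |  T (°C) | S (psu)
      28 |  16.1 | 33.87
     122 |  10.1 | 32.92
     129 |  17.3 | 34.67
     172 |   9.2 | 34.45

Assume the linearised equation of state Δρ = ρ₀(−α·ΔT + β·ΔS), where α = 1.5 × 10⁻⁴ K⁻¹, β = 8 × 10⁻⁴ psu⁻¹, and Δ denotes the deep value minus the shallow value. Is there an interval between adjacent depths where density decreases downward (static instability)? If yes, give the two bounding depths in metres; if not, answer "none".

none

Evaluate Δρ/ρ₀ = −αΔT + βΔS across each adjacent pair:
  28–122 m: −αΔT+βΔS = −(1.5 × 10⁻⁴)(-6.0)+(8 × 10⁻⁴)(-0.95) = 1.4 × 10⁻⁴ → stable
  122–129 m: −αΔT+βΔS = −(1.5 × 10⁻⁴)(+7.2)+(8 × 10⁻⁴)(+1.75) = 3.2 × 10⁻⁴ → stable
  129–172 m: −αΔT+βΔS = −(1.5 × 10⁻⁴)(-8.1)+(8 × 10⁻⁴)(-0.22) = 1.0 × 10⁻³ → stable
Every interval has Δρ > 0: the column is stably stratified throughout.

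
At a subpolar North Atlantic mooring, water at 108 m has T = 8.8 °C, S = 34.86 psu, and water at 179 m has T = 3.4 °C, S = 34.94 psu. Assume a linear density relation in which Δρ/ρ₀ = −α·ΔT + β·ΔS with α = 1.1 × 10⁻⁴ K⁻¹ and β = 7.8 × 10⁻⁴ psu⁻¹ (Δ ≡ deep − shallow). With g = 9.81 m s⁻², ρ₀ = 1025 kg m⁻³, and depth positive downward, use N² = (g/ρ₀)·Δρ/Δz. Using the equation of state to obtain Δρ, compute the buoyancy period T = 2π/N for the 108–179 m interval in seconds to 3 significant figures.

660 s

ΔT = -5.4 K, ΔS = +0.08 psu (deep − shallow).
Δρ/ρ₀ = −αΔT + βΔS = 5.94 × 10⁻⁴ + 6.24 × 10⁻⁵ = 6.564 × 10⁻⁴, so Δρ ≈ 0.6728 kg m⁻³.
N² = (g/ρ₀)·Δρ/Δz = g·(Δρ/ρ₀)/Δz = 9.81 × 6.564 × 10⁻⁴ / 71 = 9.0694 × 10⁻⁵ s⁻².
N = √(9.0694 × 10⁻⁵) = 9.5233 × 10⁻³ rad s⁻¹ → T = 2π/N = 659.77 s ≈ 660 s.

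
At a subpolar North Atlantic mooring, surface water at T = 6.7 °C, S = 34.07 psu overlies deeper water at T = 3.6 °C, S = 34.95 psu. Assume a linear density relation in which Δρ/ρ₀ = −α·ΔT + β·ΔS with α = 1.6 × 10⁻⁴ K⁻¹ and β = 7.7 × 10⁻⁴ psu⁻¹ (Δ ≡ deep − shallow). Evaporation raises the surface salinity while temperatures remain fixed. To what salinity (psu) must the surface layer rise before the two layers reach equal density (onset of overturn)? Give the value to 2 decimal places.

35.59 psu

Neutral buoyancy requires −α(T_deep − T_surf) + β(S_deep − S_surf′) = 0.
S_surf′ = S_deep − (α/β)·ΔT = 34.95 − (1.6 × 10⁻⁴/7.7 × 10⁻⁴)·(-3.1) = 35.5942 psu.
Increase required: 35.5942 − 34.07 = 1.5242 psu.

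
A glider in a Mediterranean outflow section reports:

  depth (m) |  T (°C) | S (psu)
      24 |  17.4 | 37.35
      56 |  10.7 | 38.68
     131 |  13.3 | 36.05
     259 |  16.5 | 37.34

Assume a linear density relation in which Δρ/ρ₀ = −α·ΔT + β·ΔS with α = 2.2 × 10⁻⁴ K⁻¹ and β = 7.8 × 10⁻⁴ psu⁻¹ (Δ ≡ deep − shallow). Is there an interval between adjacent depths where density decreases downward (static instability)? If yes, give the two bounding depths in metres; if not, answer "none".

56–131 m

Evaluate Δρ/ρ₀ = −αΔT + βΔS across each adjacent pair:
  24–56 m: −αΔT+βΔS = −(2.2 × 10⁻⁴)(-6.7)+(7.8 × 10⁻⁴)(+1.33) = 2.5 × 10⁻³ → stable
  56–131 m: −αΔT+βΔS = −(2.2 × 10⁻⁴)(+2.6)+(7.8 × 10⁻⁴)(-2.63) = -2.6 × 10⁻³ → UNSTABLE
  131–259 m: −αΔT+βΔS = −(2.2 × 10⁻⁴)(+3.2)+(7.8 × 10⁻⁴)(+1.29) = 3.0 × 10⁻⁴ → stable
The 56–131 m interval has Δρ < 0: lighter water underlies denser water.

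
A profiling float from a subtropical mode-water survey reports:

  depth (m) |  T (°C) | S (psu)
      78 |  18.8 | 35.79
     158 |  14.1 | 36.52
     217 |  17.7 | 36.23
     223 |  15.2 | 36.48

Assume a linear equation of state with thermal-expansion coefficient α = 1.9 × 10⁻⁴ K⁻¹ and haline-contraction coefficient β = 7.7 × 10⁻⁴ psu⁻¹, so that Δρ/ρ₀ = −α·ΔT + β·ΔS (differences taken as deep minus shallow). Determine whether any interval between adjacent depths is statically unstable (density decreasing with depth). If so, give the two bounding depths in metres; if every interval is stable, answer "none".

Evaluate Δρ/ρ₀ = −αΔT + βΔS across each adjacent pair:
  78–158 m: −αΔT+βΔS = −(1.9 × 10⁻⁴)(-4.7)+(7.7 × 10⁻⁴)(+0.73) = 1.5 × 10⁻³ → stable
  158–217 m: −αΔT+βΔS = −(1.9 × 10⁻⁴)(+3.6)+(7.7 × 10⁻⁴)(-0.29) = -9.1 × 10⁻⁴ → UNSTABLE
  217–223 m: −αΔT+βΔS = −(1.9 × 10⁻⁴)(-2.5)+(7.7 × 10⁻⁴)(+0.25) = 6.7 × 10⁻⁴ → stable
The 158–217 m interval has Δρ < 0: lighter water underlies denser water.

158–217 m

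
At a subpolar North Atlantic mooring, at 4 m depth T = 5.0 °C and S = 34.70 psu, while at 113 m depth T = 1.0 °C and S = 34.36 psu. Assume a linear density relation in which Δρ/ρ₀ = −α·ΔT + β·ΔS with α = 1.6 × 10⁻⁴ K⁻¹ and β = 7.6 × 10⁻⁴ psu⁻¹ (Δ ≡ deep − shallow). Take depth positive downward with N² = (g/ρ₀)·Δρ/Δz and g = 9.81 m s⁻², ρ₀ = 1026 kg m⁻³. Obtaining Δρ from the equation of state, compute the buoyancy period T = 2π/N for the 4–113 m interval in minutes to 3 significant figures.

17.9 min

ΔT = -4.0 K, ΔS = -0.34 psu (deep − shallow).
Δρ/ρ₀ = −αΔT + βΔS = 6.40 × 10⁻⁴ − 2.584 × 10⁻⁴ = 3.816 × 10⁻⁴, so Δρ ≈ 0.3915 kg m⁻³.
N² = (g/ρ₀)·Δρ/Δz = g·(Δρ/ρ₀)/Δz = 9.81 × 3.816 × 10⁻⁴ / 109 = 3.4344 × 10⁻⁵ s⁻².
N = √(3.4344 × 10⁻⁵) = 5.8604 × 10⁻³ rad s⁻¹ → T = 2π/N = 1.0721 × 10³ s = 17.868 min ≈ 17.9 min.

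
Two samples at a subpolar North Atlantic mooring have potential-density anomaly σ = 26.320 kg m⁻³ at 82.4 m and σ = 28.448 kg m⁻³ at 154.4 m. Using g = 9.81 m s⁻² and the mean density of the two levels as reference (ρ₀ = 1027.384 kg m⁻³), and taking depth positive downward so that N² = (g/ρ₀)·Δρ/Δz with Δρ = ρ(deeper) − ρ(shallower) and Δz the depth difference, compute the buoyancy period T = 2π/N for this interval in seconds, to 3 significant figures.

374 s

Δρ = 1028.448 − 1026.320 = 2.128 kg m⁻³ over Δz = 154.4 − 82.4 = 72 m.
N² = (9.81/1027.384) × (2.128/72) = 2.8221 × 10⁻⁴ s⁻².
N = √(2.8221 × 10⁻⁴) = 0.016799 rad s⁻¹, so T = 2π/N = 374.02 s ≈ 374 s.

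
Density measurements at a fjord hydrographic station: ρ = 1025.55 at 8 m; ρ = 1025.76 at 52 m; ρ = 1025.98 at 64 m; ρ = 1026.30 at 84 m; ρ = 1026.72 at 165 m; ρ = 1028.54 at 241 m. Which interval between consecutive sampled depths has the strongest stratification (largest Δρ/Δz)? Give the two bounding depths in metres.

165–241 m

Compute the density gradient over each adjacent pair:
  8–52 m: Δρ/Δz = 0.21/44 = 4.8 × 10⁻³ kg m⁻⁴
  52–64 m: Δρ/Δz = 0.22/12 = 0.018 kg m⁻⁴
  64–84 m: Δρ/Δz = 0.32/20 = 0.016 kg m⁻⁴
  84–165 m: Δρ/Δz = 0.42/81 = 5.2 × 10⁻³ kg m⁻⁴
  165–241 m: Δρ/Δz = 1.82/76 = 0.024 kg m⁻⁴
The largest gradient is in the 165–241 m interval — the pycnocline.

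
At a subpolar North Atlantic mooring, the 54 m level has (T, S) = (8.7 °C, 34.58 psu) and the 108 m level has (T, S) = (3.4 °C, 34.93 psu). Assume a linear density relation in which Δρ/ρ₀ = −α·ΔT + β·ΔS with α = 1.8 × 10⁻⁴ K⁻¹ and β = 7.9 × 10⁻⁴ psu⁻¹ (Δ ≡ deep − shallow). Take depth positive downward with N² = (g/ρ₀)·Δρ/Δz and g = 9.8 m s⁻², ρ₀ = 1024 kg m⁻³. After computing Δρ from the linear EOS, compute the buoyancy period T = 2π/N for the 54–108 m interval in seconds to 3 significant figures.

ΔT = -5.3 K, ΔS = +0.35 psu (deep − shallow).
Δρ/ρ₀ = −αΔT + βΔS = 9.54 × 10⁻⁴ + 2.765 × 10⁻⁴ = 1.2305 × 10⁻³, so Δρ ≈ 1.260 kg m⁻³.
N² = (g/ρ₀)·Δρ/Δz = g·(Δρ/ρ₀)/Δz = 9.8 × 1.2305 × 10⁻³ / 54 = 2.2331 × 10⁻⁴ s⁻².
N = √(2.2331 × 10⁻⁴) = 0.014944 rad s⁻¹ → T = 2π/N = 420.45 s ≈ 420 s.

420 s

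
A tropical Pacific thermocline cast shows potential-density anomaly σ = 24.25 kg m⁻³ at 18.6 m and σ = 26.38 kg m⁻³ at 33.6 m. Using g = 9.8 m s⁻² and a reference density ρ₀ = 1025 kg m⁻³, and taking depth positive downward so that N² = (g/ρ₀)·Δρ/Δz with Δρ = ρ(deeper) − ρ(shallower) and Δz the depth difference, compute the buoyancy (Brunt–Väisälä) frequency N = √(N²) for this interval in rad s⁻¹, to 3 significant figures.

0.0368 rad s⁻¹

Δρ = 1026.38 − 1024.25 = 2.13 kg m⁻³ over Δz = 33.6 − 18.6 = 15 m.
N² = (9.8/1025) × (2.13/15) = 1.3577 × 10⁻³ s⁻².
N = √(1.3577 × 10⁻³) = 0.036847 rad s⁻¹ ≈ 0.0368 rad s⁻¹.
N² > 0, so the interval is statically stable.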